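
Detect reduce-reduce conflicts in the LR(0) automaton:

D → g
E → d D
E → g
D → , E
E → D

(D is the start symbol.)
A reduce-reduce conflict occurs when an LR(0) state has two complete items [A → α .] and [B → β .] — both call for a reduction, and with no lookahead the parser cannot choose between them.

Augment with D' → D and build the canonical LR(0) collection (I0 = CLOSURE({[D' → . D]}), then GOTO on every symbol after a dot until no new states appear). It has 9 states:
  I0: { [D → . , E], [D → . g], [D' → . D] }  — shift
  I1: { [D → , . E], [D → . , E], [D → . g], [E → . D], [E → . d D], [E → . g] }  — shift
  I2: { [D' → D .] }  — accept
  I3: { [D → g .] }  — reduce
  I4: { [E → D .] }  — reduce
  I5: { [D → , E .] }  — reduce
  I6: { [D → . , E], [D → . g], [E → d . D] }  — shift
  I7: { [D → g .], [E → g .] }  — 2 reduces
  I8: { [E → d D .] }  — reduce

I7 contains complete items [D → g .], [E → g .] — reduce-reduce conflict.

Answer: Yes — I7: [D → g .] vs [E → g .]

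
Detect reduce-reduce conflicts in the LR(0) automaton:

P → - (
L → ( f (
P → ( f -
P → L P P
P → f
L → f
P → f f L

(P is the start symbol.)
Yes — I5: [L → f .] vs [P → f .]

A reduce-reduce conflict occurs when an LR(0) state has two complete items [A → α .] and [B → β .] — both call for a reduction, and with no lookahead the parser cannot choose between them.

Augment with P' → P and build the canonical LR(0) collection (I0 = CLOSURE({[P' → . P]}), then GOTO on every symbol after a dot until no new states appear). It has 17 states:
  I0: { [L → . ( f (], [L → . f], [P → . ( f -], [P → . - (], [P → . L P P], [P → . f f L], [P → . f], [P' → . P] }  — shift
  I1: { [L → ( . f (], [P → ( . f -] }  — shift
  I2: { [P → - . (] }  — shift
  I3: { [L → . ( f (], [L → . f], [P → . ( f -], [P → . - (], [P → . L P P], [P → . f f L], [P → . f], [P → L . P P] }  — shift
  I4: { [P' → P .] }  — accept
  I5: { [L → f .], [P → f . f L], [P → f .] }  — shift, 2 reduces
  I6: { [L → . ( f (], [L → . f], [P → f f . L] }  — shift
  I7: { [L → ( . f (] }  — shift
  I8: { [P → f f L .] }  — reduce
  I9: { [L → f .] }  — reduce
  I10: { [L → ( f . (] }  — shift
  I11: { [L → ( f ( .] }  — reduce
  I12: { [L → . ( f (], [L → . f], [P → . ( f -], [P → . - (], [P → . L P P], [P → . f f L], [P → . f], [P → L P . P] }  — shift
  I13: { [P → L P P .] }  — reduce
  I14: { [P → - ( .] }  — reduce
  I15: { [L → ( f . (], [P → ( f . -] }  — shift
  I16: { [P → ( f - .] }  — reduce

I5 contains complete items [L → f .], [P → f .] — reduce-reduce conflict.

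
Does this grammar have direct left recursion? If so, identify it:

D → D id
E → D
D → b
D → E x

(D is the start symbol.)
D → D id: LEFT RECURSIVE (starts with D)
E → D: starts with D
D → b: starts with b
D → E x: starts with E

The grammar has direct left recursion on: D.

Answer: Yes, D is left-recursive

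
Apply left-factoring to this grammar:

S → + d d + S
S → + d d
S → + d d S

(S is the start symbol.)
S → + d d S'
S' → + S
S' → ε
S' → S

Left-factoring transforms A → αβ₁ | αβ₂ into A → αA' and A' → β₁ | β₂
(α is the longest common prefix among the alternatives). Repeat until
no nonterminal has two alternatives with a common prefix.

Round 1: S has alternatives sharing prefix '+ d d'. Introduce S': S → + d d S'
  Add: S' → + S
  Add: S' → ε
  Add: S' → S

No remaining common prefixes — done.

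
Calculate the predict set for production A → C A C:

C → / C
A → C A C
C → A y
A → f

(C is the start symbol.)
{ '/', 'f' }

PREDICT(A → C A C) = (FIRST(RHS) \ {ε}) ∪ (FOLLOW(A) if ε ∈ FIRST(RHS), i.e. RHS ⇒* ε)
FIRST(C) = { '/', 'f' }
FIRST(C A C) = { '/', 'f' }
ε ∉ FIRST(C A C), so FOLLOW(A) is not added.
PREDICT(A → C A C) = { '/', 'f' }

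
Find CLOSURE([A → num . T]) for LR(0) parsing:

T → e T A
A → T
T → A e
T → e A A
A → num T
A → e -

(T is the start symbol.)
{ [A → . T], [A → . e -], [A → . num T], [A → num . T], [T → . A e], [T → . e A A], [T → . e T A] }

Start with: [A → num . T]
  [A → num . T] has the dot before T: add [T → . e T A], [T → . A e], [T → . e A A]
  [T → . A e] has the dot before A: add [A → . T], [A → . num T], [A → . e -]
No further items can be added.

CLOSURE = { [A → . T], [A → . e -], [A → . num T], [A → num . T], [T → . A e], [T → . e A A], [T → . e T A] }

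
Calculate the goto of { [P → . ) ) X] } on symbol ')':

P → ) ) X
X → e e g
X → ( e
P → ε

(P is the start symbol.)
GOTO(I, ')') = CLOSURE({ [A → αX.β] : [A → α.Xβ] ∈ I, X = ')' })

Items with dot before ')', with the dot advanced:
  [P → . ) ) X] → [P → ) . ) X]
Closure adds nothing (no advanced item has the dot before a non-terminal).

GOTO = { [P → ) . ) X] }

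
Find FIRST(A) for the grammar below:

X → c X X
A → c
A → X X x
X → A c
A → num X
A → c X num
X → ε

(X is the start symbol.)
{ 'c', 'num', 'x' }

FIRST sets of the other non-terminals involved (by the same procedure, iterated to a fixed point):
  FIRST(X) = { 'c', 'num', 'x', ε }

From A → c:
  - c is a terminal: add 'c' and stop
From A → X X x:
  - X is a non-terminal: add FIRST(X) \ {ε} = { 'c', 'num', 'x' }
    X is nullable, so continue to the next symbol
  - X is a non-terminal: add FIRST(X) \ {ε} = { 'c', 'num', 'x' }
    X is nullable, so continue to the next symbol
  - x is a terminal: add 'x' and stop
From A → num X:
  - num is a terminal: add 'num' and stop
From A → c X num:
  - c is a terminal: add 'c' and stop

Collecting: FIRST(A) = { 'c', 'num', 'x' }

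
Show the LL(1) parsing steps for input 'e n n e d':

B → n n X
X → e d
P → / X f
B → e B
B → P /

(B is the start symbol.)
Stack is shown with the top on the left.

Stack    Input        Action
----------------------------
B $      e n n e d $  output B → e B
e B $    e n n e d $  match 'e'
B $      n n e d $    output B → n n X
n n X $  n n e d $    match 'n'
n X $    n e d $      match 'n'
X $      e d $        output X → e d
e d $    e d $        match 'e'
d $      d $          match 'd'
$        $            accept

The string is accepted.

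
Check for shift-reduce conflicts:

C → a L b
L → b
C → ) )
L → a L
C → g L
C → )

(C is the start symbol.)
Augment with C' → C and build the canonical LR(0) collection (I0 = CLOSURE({[C' → . C]}), then GOTO on every symbol after a dot until no new states appear). It has 12 states:
  I0: { [C → . ) )], [C → . )], [C → . a L b], [C → . g L], [C' → . C] }  — shift
  I1: { [C → ) . )], [C → ) .] }  — shift, reduce
  I2: { [C' → C .] }  — accept
  I3: { [C → a . L b], [L → . a L], [L → . b] }  — shift
  I4: { [C → g . L], [L → . a L], [L → . b] }  — shift
  I5: { [C → g L .] }  — reduce
  I6: { [L → . a L], [L → . b], [L → a . L] }  — shift
  I7: { [L → b .] }  — reduce
  I8: { [L → a L .] }  — reduce
  I9: { [C → a L . b] }  — shift
  I10: { [C → a L b .] }  — reduce
  I11: { [C → ) ) .] }  — reduce

I1 contains reduce item [C → ) .] and shift item [C → ) . )] — shift-reduce conflict.

Answer: Yes — I1: [C → ) .] vs [C → ) . )]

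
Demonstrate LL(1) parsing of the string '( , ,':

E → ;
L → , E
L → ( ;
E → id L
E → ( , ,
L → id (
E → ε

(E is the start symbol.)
LL(1) parsing maintains a stack (initially the start symbol over $) and the input. At each step: if the stack top is a terminal, match it against the current input token; if it is a non-terminal N, replace it with the RHS of M[N, lookahead] (the unique production whose predict set contains the lookahead).

Stack is shown with the top on the left.

Stack    Input    Action
------------------------
E $      ( , , $  output E → ( , ,
( , , $  ( , , $  match '('
, , $    , , $    match ','
, $      , $      match ','
$        $        accept

The string is accepted.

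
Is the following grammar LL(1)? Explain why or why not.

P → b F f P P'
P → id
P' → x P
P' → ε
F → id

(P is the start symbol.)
No. Predict set conflict for P': { 'x' }

A grammar is LL(1) if for each non-terminal N with multiple productions, the predict sets of those productions are pairwise disjoint, where PREDICT(N → α) = (FIRST(α) \ {ε}) ∪ (FOLLOW(N) if α ⇒* ε).

Relevant sets:
  FOLLOW(P') = { $, 'x' }

For P:
  PREDICT(P → b F f P P') = { 'b' }
  PREDICT(P → id) = { 'id' }
For P':
  PREDICT(P' → x P) = { 'x' }
  PREDICT(P' → ε) = { $, 'x' }
F has a single production, so nothing to check there.

Conflict found: Predict set conflict for P': { 'x' }
The grammar is NOT LL(1).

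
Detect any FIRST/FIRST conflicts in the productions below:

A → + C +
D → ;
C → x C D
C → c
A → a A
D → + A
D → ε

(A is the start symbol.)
Productions for A:
  A → + C +: FIRST = { '+' }
  A → a A: FIRST = { 'a' }
Productions for D:
  D → ;: FIRST = { ';' }
  D → + A: FIRST = { '+' }
  D → ε: FIRST = { ε }
Productions for C:
  C → x C D: FIRST = { 'x' }
  C → c: FIRST = { 'c' }

All alternatives of each non-terminal have pairwise disjoint FIRST sets.

Answer: No FIRST/FIRST conflicts.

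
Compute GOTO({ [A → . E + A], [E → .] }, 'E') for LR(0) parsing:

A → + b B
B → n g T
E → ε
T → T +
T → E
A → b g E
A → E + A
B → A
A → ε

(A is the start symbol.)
{ [A → E . + A] }

GOTO(I, 'E') = CLOSURE({ [A → αX.β] : [A → α.Xβ] ∈ I, X = 'E' })

Items with dot before 'E', with the dot advanced:
  [A → . E + A] → [A → E . + A]
Closure adds nothing (no advanced item has the dot before a non-terminal).

GOTO = { [A → E . + A] }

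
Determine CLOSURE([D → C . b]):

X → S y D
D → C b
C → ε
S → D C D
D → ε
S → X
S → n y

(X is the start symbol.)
{ [D → C . b] }

To compute CLOSURE, for each item [A → α.Bβ] where B is a non-terminal, add [B → .γ] for all productions B → γ; repeat for the newly added items until nothing changes.

Start with: [D → C . b]
The dot precedes the terminal b, so nothing is added.

CLOSURE = { [D → C . b] }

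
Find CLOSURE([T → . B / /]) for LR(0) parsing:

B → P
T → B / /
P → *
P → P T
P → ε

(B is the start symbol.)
To compute CLOSURE, for each item [A → α.Bβ] where B is a non-terminal, add [B → .γ] for all productions B → γ; repeat for the newly added items until nothing changes.

Start with: [T → . B / /]
  [T → . B / /] has the dot before B: add [B → . P]
  [B → . P] has the dot before P: add [P → . *], [P → . P T], [P → .]
No further items can be added.

CLOSURE = { [B → . P], [P → . *], [P → . P T], [P → .], [T → . B / /] }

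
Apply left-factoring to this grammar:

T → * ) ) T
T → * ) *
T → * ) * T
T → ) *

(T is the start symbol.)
T → * ) T'
T' → ) T
T' → * T''
T'' → ε
T'' → T
T → ) *

Left-factoring transforms A → αβ₁ | αβ₂ into A → αA' and A' → β₁ | β₂
(α is the longest common prefix among the alternatives). Repeat until
no nonterminal has two alternatives with a common prefix.

Round 1: T has alternatives sharing prefix '* )'. Introduce T': T → * ) T'
  Add: T' → ) T
  Add: T' → *
  Add: T' → * T

Round 2: T' has alternatives sharing prefix '*'. Introduce T'': T' → * T''
  Add: T'' → ε
  Add: T'' → T

No remaining common prefixes — done.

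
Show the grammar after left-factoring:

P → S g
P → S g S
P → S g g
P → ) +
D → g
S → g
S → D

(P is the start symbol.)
P → S g P'
P' → ε
P' → S
P' → g
P → ) +
D → g
S → g
S → D

Left-factoring transforms A → αβ₁ | αβ₂ into A → αA' and A' → β₁ | β₂
(α is the longest common prefix among the alternatives). Repeat until
no nonterminal has two alternatives with a common prefix.

Round 1: P has alternatives sharing prefix 'S g'. Introduce P': P → S g P'
  Add: P' → ε
  Add: P' → S
  Add: P' → g

No remaining common prefixes — done.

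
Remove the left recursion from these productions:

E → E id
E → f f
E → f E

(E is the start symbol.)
E → f f E'
E → f E E'
E' → id E'
E' → ε

E is directly left-recursive. The standard transformation for
  A → A α₁ | ... | A α_m | β₁ | ... | β_n
is
  A  → β₁ A' | ... | β_n A'
  A' → α₁ A' | ... | α_m A' | ε

E → f f becomes E → f f E'
E → f E becomes E → f E E'
E → E id becomes E' → id E'
Add E' → ε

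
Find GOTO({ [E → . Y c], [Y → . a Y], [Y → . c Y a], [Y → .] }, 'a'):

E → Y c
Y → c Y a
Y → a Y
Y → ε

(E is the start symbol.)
GOTO(I, 'a') = CLOSURE({ [A → αX.β] : [A → α.Xβ] ∈ I, X = 'a' })

Items with dot before 'a', with the dot advanced:
  [Y → . a Y] → [Y → a . Y]
Closure of the advanced items:
  [Y → a . Y] has the dot before Y: add [Y → . c Y a], [Y → . a Y], [Y → .]

GOTO = { [Y → . a Y], [Y → . c Y a], [Y → .], [Y → a . Y] }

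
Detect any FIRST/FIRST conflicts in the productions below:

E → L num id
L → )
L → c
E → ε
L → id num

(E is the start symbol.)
FIRST sets of the non-terminals at (or reachable through a nullable prefix from) the front of some alternative:
  FIRST(L) = { ')', 'c', 'id' }

Productions for E:
  E → L num id: FIRST = { ')', 'c', 'id' }
  E → ε: FIRST = { ε }
Productions for L:
  L → ): FIRST = { ')' }
  L → c: FIRST = { 'c' }
  L → id num: FIRST = { 'id' }

All alternatives of each non-terminal have pairwise disjoint FIRST sets.

Answer: No FIRST/FIRST conflicts.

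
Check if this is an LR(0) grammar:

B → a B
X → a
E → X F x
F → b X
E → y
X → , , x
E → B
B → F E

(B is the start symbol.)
No. Shift-reduce conflict between [X → a .] and [B → . a B]

A grammar is LR(0) if no state in the canonical LR(0) collection has:
  - both a shift item (dot before a terminal) and a complete item (shift-reduce conflict), or
  - two or more complete items (reduce-reduce conflict; the accept item [B' → B .] counts as a complete item here).

Augment with B' → B and build the canonical LR(0) collection (I0 = CLOSURE({[B' → . B]}), then GOTO on every symbol after a dot until no new states appear). It has 18 states:
  I0: { [B → . F E], [B → . a B], [B' → . B], [F → . b X] }  — shift
  I1: { [B' → B .] }  — accept
  I2: { [B → . F E], [B → . a B], [B → F . E], [E → . B], [E → . X F x], [E → . y], [F → . b X], [X → . , , x], [X → . a] }  — shift
  I3: { [B → . F E], [B → . a B], [B → a . B], [F → . b X] }  — shift
  I4: { [F → b . X], [X → . , , x], [X → . a] }  — shift
  I5: { [X → , . , x] }  — shift
  I6: { [F → b X .] }  — reduce
  I7: { [X → a .] }  — reduce
  I8: { [X → , , . x] }  — shift
  I9: { [X → , , x .] }  — reduce
  I10: { [B → a B .] }  — reduce
  I11: { [E → B .] }  — reduce
  I12: { [B → F E .] }  — reduce
  I13: { [E → X . F x], [F → . b X] }  — shift
  I14: { [B → . F E], [B → . a B], [B → a . B], [F → . b X], [X → a .] }  — shift, reduce
  I15: { [E → y .] }  — reduce
  I16: { [E → X F . x] }  — shift
  I17: { [E → X F x .] }  — reduce

Conflict in state I14:
  Shift-reduce conflict between [X → a .] and [B → . a B]
So the grammar is NOT LR(0).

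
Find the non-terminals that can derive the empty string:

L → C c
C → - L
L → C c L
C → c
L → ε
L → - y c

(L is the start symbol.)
{ 'L' }

A non-terminal is nullable if it can derive ε (the empty string): either it has an ε-production, or it has a production whose right-hand side consists entirely of nullable non-terminals.

ε-productions: L → ε
So L is immediately nullable.
No further non-terminal can be added: every production for the remaining non-terminals contains a terminal or a non-nullable non-terminal.
Nullable = { 'L' }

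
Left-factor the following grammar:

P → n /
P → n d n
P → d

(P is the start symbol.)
P → n P'
P' → /
P' → d n
P → d

Left-factoring transforms A → αβ₁ | αβ₂ into A → αA' and A' → β₁ | β₂
(α is the longest common prefix among the alternatives). Repeat until
no nonterminal has two alternatives with a common prefix.

Round 1: P has alternatives sharing prefix 'n'. Introduce P': P → n P'
  Add: P' → /
  Add: P' → d n

No remaining common prefixes — done.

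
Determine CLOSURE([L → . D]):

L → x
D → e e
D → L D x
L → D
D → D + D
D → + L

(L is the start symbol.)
{ [D → . + L], [D → . D + D], [D → . L D x], [D → . e e], [L → . D], [L → . x] }

Start with: [L → . D]
  [L → . D] has the dot before D: add [D → . e e], [D → . L D x], [D → . D + D], [D → . + L]
  [D → . L D x] has the dot before L: add [L → . x]
No further items can be added.

CLOSURE = { [D → . + L], [D → . D + D], [D → . L D x], [D → . e e], [L → . D], [L → . x] }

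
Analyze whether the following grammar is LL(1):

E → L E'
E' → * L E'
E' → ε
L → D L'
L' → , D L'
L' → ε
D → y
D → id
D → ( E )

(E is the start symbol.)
Relevant sets:
  FOLLOW(E') = { $, ')' }
  FOLLOW(L') = { $, ')', '*' }

For E':
  PREDICT(E' → '*' L E') = { '*' }
  PREDICT(E' → ε) = { $, ')' }
For L':
  PREDICT(L' → ',' D L') = { ',' }
  PREDICT(L' → ε) = { $, ')', '*' }
For D:
  PREDICT(D → y) = { 'y' }
  PREDICT(D → id) = { 'id' }
  PREDICT(D → '(' E ')') = { '(' }
E, L have a single production, so nothing to check there.

All predict sets are disjoint. The grammar IS LL(1).

Answer: Yes, the grammar is LL(1).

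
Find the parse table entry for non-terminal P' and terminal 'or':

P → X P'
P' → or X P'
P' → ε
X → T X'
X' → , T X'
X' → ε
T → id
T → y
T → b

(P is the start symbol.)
P' → or X P'

To find M[P', 'or'], we find productions for P' where 'or' is in the predict set (PREDICT(N → α) = (FIRST(α) \ {ε}) ∪ (FOLLOW(N) if α ⇒* ε)).

Relevant sets:
  FOLLOW(P') = { $ }

P' → or X P': PREDICT = { 'or' }
  'or' is in predict set, so this production goes in M[P', 'or']
P' → ε: PREDICT = { $ }

M[P', 'or'] = P' → or X P'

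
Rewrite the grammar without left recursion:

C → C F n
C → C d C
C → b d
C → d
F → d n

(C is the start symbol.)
C is directly left-recursive. The standard transformation for
  A → A α₁ | ... | A α_m | β₁ | ... | β_n
is
  A  → β₁ A' | ... | β_n A'
  A' → α₁ A' | ... | α_m A' | ε

C → b d becomes C → b d C'
C → d becomes C → d C'
C → C F n becomes C' → F n C'
C → C d C becomes C' → d C C'
Add C' → ε

Productions for other non-terminals are unchanged:
  F → d n

Resulting grammar:
C → b d C'
C → d C'
C' → F n C'
C' → d C C'
C' → ε
F → d n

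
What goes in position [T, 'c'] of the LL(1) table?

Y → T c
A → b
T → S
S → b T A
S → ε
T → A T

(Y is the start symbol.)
To find M[T, 'c'], we find productions for T where 'c' is in the predict set (PREDICT(N → α) = (FIRST(α) \ {ε}) ∪ (FOLLOW(N) if α ⇒* ε)).

Relevant sets:
  FIRST(S) = { 'b', ε }
  FIRST(A) = { 'b' }
  FOLLOW(T) = { 'b', 'c' }

T → S: PREDICT = { 'b', 'c' }
  'c' is in predict set, so this production goes in M[T, 'c']
T → A T: PREDICT = { 'b' }

M[T, 'c'] = T → S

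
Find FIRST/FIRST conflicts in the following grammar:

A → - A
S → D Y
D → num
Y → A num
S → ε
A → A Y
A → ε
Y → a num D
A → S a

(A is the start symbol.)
Yes. A → '-' A / A → A Y on { '-' }; A → A Y / A → S a on { 'a', 'num' }; Y → A num / Y → a num D on { 'a' }

FIRST sets of the non-terminals at (or reachable through a nullable prefix from) the front of some alternative:
  FIRST(A) = { '-', 'a', 'num', ε }
  FIRST(Y) = { '-', 'a', 'num' }
  FIRST(S) = { 'num', ε }
  FIRST(D) = { 'num' }

Productions for A:
  A → - A: FIRST = { '-' }
  A → A Y: FIRST = { '-', 'a', 'num' }
  A → ε: FIRST = { ε }
  A → S a: FIRST = { 'a', 'num' }
Productions for S:
  S → D Y: FIRST = { 'num' }
  S → ε: FIRST = { ε }
Productions for Y:
  Y → A num: FIRST = { '-', 'a', 'num' }
  Y → a num D: FIRST = { 'a' }
D has only one production, so no FIRST/FIRST conflict is possible there.

Conflict for A: A → - A and A → A Y
  Overlap: { '-' }
Conflict for A: A → A Y and A → S a
  Overlap: { 'a', 'num' }
Conflict for Y: Y → A num and Y → a num D
  Overlap: { 'a' }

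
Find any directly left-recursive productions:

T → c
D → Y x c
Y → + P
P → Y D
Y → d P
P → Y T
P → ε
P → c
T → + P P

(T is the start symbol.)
T → c: starts with c
D → Y x c: starts with Y
Y → + P: starts with '+'
P → Y D: starts with Y
Y → d P: starts with d
P → Y T: starts with Y
P → ε: starts with ε
P → c: starts with c
T → + P P: starts with '+'

No direct left recursion found.

Answer: No direct left recursion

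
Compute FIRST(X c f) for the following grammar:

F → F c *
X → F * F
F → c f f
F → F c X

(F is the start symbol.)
FIRST sets of the non-terminals involved (from the grammar, by fixed-point iteration):
  FIRST(X) = { 'c' }

To compute FIRST(X c f), process the symbols left to right:
Symbol X is a non-terminal. Add FIRST(X) \ {ε} = { 'c' }
X is not nullable (ε ∉ FIRST(X)), so stop here.
FIRST(X c f) = { 'c' }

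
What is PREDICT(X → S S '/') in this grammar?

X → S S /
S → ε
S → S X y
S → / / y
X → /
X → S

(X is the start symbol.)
PREDICT(X → S S '/') = (FIRST(RHS) \ {ε}) ∪ (FOLLOW(X) if ε ∈ FIRST(RHS), i.e. RHS ⇒* ε)
FIRST(S) = { '/', 'y', ε }
FIRST(S S '/') = { '/', 'y' }
ε ∉ FIRST(S S '/'), so FOLLOW(X) is not added.
PREDICT(X → S S '/') = { '/', 'y' }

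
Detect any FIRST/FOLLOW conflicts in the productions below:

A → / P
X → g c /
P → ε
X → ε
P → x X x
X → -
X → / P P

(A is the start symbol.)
Nullable non-terminals: P, X.

P: nullable alternative(s) P → ε; FOLLOW(P) = { $, 'x' }
  P → ε: FIRST \ {ε} = { } — this is the only nullable alternative, skip
  P → x X x: FIRST \ {ε} = { 'x' } — overlaps FOLLOW(P) on { 'x' }: CONFLICT

X: nullable alternative(s) X → ε; FOLLOW(X) = { 'x' }
  X → g c /: FIRST \ {ε} = { 'g' } — disjoint from FOLLOW(X)
  X → ε: FIRST \ {ε} = { } — this is the only nullable alternative, skip
  X → -: FIRST \ {ε} = { '-' } — disjoint from FOLLOW(X)
  X → / P P: FIRST \ {ε} = { '/' } — disjoint from FOLLOW(X)

A has no nullable alternative, so no FIRST/FOLLOW check is needed there.

So the grammar has 1 FIRST/FOLLOW conflict (marked CONFLICT above).

Answer: Yes. P → x X x with FOLLOW(P) on { 'x' }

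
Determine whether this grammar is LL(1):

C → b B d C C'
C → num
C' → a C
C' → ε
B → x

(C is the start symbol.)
No. Predict set conflict for C': { 'a' }

Relevant sets:
  FOLLOW(C') = { $, 'a' }

For C:
  PREDICT(C → b B d C C') = { 'b' }
  PREDICT(C → num) = { 'num' }
For C':
  PREDICT(C' → a C) = { 'a' }
  PREDICT(C' → ε) = { $, 'a' }
B has a single production, so nothing to check there.

Conflict found: Predict set conflict for C': { 'a' }
The grammar is NOT LL(1).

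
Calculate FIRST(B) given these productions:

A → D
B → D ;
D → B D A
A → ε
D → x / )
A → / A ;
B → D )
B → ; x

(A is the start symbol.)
To compute FIRST(B), examine every production with B on the left-hand side, reading each right-hand side left to right until a non-nullable symbol is reached.

FIRST sets of the other non-terminals involved (by the same procedure, iterated to a fixed point):
  FIRST(D) = { ';', 'x' }

From B → D ;:
  - D is a non-terminal: add FIRST(D) \ {ε} = { ';', 'x' }
    D is not nullable, so stop
From B → D ):
  - D is a non-terminal: add FIRST(D) \ {ε} = { ';', 'x' }
    D is not nullable, so stop
From B → ; x:
  - ';' is a terminal: add ';' and stop

Collecting: FIRST(B) = { ';', 'x' }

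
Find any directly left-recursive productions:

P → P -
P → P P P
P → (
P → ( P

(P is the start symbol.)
Direct left recursion occurs when N → N α for some non-terminal N (the right-hand side begins with the left-hand side itself).

P → P -: LEFT RECURSIVE (starts with P)
P → P P P: LEFT RECURSIVE (starts with P)
P → (: starts with '('
P → ( P: starts with '('

The grammar has direct left recursion on: P.

Answer: Yes, P is left-recursive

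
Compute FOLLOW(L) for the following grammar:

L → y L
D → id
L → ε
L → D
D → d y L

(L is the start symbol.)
L is the start symbol, so $ ∈ FOLLOW(L).
In L → y L: L is at the end; this adds FOLLOW(L) to itself — nothing new
In D → d y L: L is at the end, add FOLLOW(D)

The FOLLOW sets referred to above (computed the same way, to a fixed point):
  FOLLOW(D) = { $ }

Taking the union: FOLLOW(L) = { $ }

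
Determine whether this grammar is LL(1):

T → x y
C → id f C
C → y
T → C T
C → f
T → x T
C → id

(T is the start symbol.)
No. Predict set conflict for T: { 'x' }

Relevant sets:
  FIRST(C) = { 'f', 'id', 'y' }

For T:
  PREDICT(T → x y) = { 'x' }
  PREDICT(T → C T) = { 'f', 'id', 'y' }
  PREDICT(T → x T) = { 'x' }
For C:
  PREDICT(C → id f C) = { 'id' }
  PREDICT(C → y) = { 'y' }
  PREDICT(C → f) = { 'f' }
  PREDICT(C → id) = { 'id' }

Conflict found: Predict set conflict for T: { 'x' }
The grammar is NOT LL(1).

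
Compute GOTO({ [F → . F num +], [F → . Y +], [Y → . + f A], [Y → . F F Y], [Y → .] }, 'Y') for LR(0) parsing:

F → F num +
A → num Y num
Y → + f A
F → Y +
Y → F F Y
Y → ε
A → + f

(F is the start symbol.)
{ [F → Y . +] }

GOTO(I, 'Y') = CLOSURE({ [A → αX.β] : [A → α.Xβ] ∈ I, X = 'Y' })

Items with dot before 'Y', with the dot advanced:
  [F → . Y +] → [F → Y . +]
Closure adds nothing (no advanced item has the dot before a non-terminal).

GOTO = { [F → Y . +] }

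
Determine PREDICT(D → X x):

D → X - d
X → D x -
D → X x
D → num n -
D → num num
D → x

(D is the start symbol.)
PREDICT(D → X x) = (FIRST(RHS) \ {ε}) ∪ (FOLLOW(D) if ε ∈ FIRST(RHS), i.e. RHS ⇒* ε)
FIRST(X) = { 'num', 'x' }
FIRST(X x) = { 'num', 'x' }
ε ∉ FIRST(X x), so FOLLOW(D) is not added.
PREDICT(D → X x) = { 'num', 'x' }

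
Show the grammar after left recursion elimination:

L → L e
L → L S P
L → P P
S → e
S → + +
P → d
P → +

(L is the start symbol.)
L → P P L'
L' → e L'
L' → S P L'
L' → ε
S → e
S → + +
P → d
P → +

L is directly left-recursive. The standard transformation for
  A → A α₁ | ... | A α_m | β₁ | ... | β_n
is
  A  → β₁ A' | ... | β_n A'
  A' → α₁ A' | ... | α_m A' | ε

L → P P becomes L → P P L'
L → L e becomes L' → e L'
L → L S P becomes L' → S P L'
Add L' → ε

Productions for other non-terminals are unchanged:
  S → e
  S → + +
  P → d
  P → +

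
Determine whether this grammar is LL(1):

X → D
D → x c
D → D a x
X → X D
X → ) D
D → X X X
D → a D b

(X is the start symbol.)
No. Predict set conflict for X: { ')', 'a', 'x' }

A grammar is LL(1) if for each non-terminal N with multiple productions, the predict sets of those productions are pairwise disjoint, where PREDICT(N → α) = (FIRST(α) \ {ε}) ∪ (FOLLOW(N) if α ⇒* ε).

Relevant sets:
  FIRST(D) = { ')', 'a', 'x' }
  FIRST(X) = { ')', 'a', 'x' }

For X:
  PREDICT(X → D) = { ')', 'a', 'x' }
  PREDICT(X → X D) = { ')', 'a', 'x' }
  PREDICT(X → ')' D) = { ')' }
For D:
  PREDICT(D → x c) = { 'x' }
  PREDICT(D → D a x) = { ')', 'a', 'x' }
  PREDICT(D → X X X) = { ')', 'a', 'x' }
  PREDICT(D → a D b) = { 'a' }

Conflict found: Predict set conflict for X: { ')', 'a', 'x' }
The grammar is NOT LL(1).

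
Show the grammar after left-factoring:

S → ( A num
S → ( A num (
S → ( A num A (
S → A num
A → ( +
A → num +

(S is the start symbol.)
Left-factoring transforms A → αβ₁ | αβ₂ into A → αA' and A' → β₁ | β₂
(α is the longest common prefix among the alternatives). Repeat until
no nonterminal has two alternatives with a common prefix.

Round 1: S has alternatives sharing prefix '( A num'. Introduce S': S → ( A num S'
  Add: S' → ε
  Add: S' → (
  Add: S' → A (

No remaining common prefixes — done.

Resulting grammar:
S → ( A num S'
S' → ε
S' → (
S' → A (
S → A num
A → ( +
A → num +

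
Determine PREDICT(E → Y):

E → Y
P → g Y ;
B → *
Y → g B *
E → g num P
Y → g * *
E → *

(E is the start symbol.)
PREDICT(E → Y) = (FIRST(RHS) \ {ε}) ∪ (FOLLOW(E) if ε ∈ FIRST(RHS), i.e. RHS ⇒* ε)
FIRST(Y) = { 'g' }
FIRST(Y) = { 'g' }
ε ∉ FIRST(Y), so FOLLOW(E) is not added.
PREDICT(E → Y) = { 'g' }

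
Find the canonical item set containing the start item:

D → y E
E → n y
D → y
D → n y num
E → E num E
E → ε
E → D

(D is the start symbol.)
First, augment the grammar with D' → D
I₀ = CLOSURE({ [D' → . D] }):
  [D' → . D] has the dot before D: add [D → . y E], [D → . y], [D → . n y num]
No further items can be added.

I₀ = { [D → . n y num], [D → . y E], [D → . y], [D' → . D] }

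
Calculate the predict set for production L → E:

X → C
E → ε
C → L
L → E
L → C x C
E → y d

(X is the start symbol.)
{ $, 'x', 'y' }

PREDICT(L → E) = (FIRST(RHS) \ {ε}) ∪ (FOLLOW(L) if ε ∈ FIRST(RHS), i.e. RHS ⇒* ε)
FIRST(E) = { 'y', ε }
FIRST(E) = { 'y', ε }
ε ∈ FIRST(E) (the right-hand side is nullable), so add FOLLOW(L) = { $, 'x' }
PREDICT(L → E) = { $, 'x', 'y' }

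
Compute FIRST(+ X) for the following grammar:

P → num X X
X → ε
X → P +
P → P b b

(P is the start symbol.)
{ '+' }

To compute FIRST(+ X), process the symbols left to right:
Symbol + is a terminal. Add '+' and stop.
FIRST(+ X) = { '+' }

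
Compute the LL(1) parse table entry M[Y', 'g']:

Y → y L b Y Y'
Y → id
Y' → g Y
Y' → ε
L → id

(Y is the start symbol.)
Y' → g Y, Y' → ε

To find M[Y', 'g'], we find productions for Y' where 'g' is in the predict set (PREDICT(N → α) = (FIRST(α) \ {ε}) ∪ (FOLLOW(N) if α ⇒* ε)).

Relevant sets:
  FOLLOW(Y') = { $, 'g' }

Y' → g Y: PREDICT = { 'g' }
  'g' is in predict set, so this production goes in M[Y', 'g']
Y' → ε: PREDICT = { $, 'g' }
  'g' is in predict set, so this production goes in M[Y', 'g']

M[Y', 'g'] = Y' → g Y, Y' → ε  (a multiply-defined cell — the grammar is not LL(1))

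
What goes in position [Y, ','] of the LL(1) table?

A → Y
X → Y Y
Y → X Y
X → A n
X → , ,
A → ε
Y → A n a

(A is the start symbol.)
To find M[Y, ','], we find productions for Y where ',' is in the predict set (PREDICT(N → α) = (FIRST(α) \ {ε}) ∪ (FOLLOW(N) if α ⇒* ε)).

Relevant sets:
  FIRST(X) = { ',', 'n' }
  FIRST(A) = { ',', 'n', ε }

Y → X Y: PREDICT = { ',', 'n' }
  ',' is in predict set, so this production goes in M[Y, ',']
Y → A n a: PREDICT = { ',', 'n' }
  ',' is in predict set, so this production goes in M[Y, ',']

M[Y, ','] = Y → X Y, Y → A n a  (a multiply-defined cell — the grammar is not LL(1))

Answer: Y → X Y, Y → A n a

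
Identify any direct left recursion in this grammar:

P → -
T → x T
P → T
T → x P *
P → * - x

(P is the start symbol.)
No direct left recursion

P → -: starts with '-'
T → x T: starts with x
P → T: starts with T
T → x P *: starts with x
P → * - x: starts with '*'

No direct left recursion found.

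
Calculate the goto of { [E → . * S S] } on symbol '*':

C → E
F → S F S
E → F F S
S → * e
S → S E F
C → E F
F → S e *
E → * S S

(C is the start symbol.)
{ [E → * . S S], [S → . * e], [S → . S E F] }

GOTO(I, '*') = CLOSURE({ [A → αX.β] : [A → α.Xβ] ∈ I, X = '*' })

Items with dot before '*', with the dot advanced:
  [E → . * S S] → [E → * . S S]
Closure of the advanced items:
  [E → * . S S] has the dot before S: add [S → . * e], [S → . S E F]

GOTO = { [E → * . S S], [S → . * e], [S → . S E F] }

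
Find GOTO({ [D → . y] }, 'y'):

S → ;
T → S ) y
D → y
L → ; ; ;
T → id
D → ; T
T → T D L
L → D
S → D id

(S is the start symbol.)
GOTO(I, 'y') = CLOSURE({ [A → αX.β] : [A → α.Xβ] ∈ I, X = 'y' })

Items with dot before 'y', with the dot advanced:
  [D → . y] → [D → y .]
Closure adds nothing (no advanced item has the dot before a non-terminal).

GOTO = { [D → y .] }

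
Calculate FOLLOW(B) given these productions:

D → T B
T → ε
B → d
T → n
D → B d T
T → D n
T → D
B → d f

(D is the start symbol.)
{ $, 'd', 'n' }

To compute FOLLOW(B), find every occurrence of B on a right-hand side N → α B β: add FIRST(β) \ {ε}, and if β is empty or nullable also add FOLLOW(N). Iterate to a fixed point.

In D → T B: B is at the end, add FOLLOW(D)
In D → B d T: B is followed by d T, add FIRST(d T) \ {ε} = { 'd' }

The FOLLOW sets referred to above (computed the same way, to a fixed point):
  FOLLOW(D) = { $, 'd', 'n' }

Taking the union: FOLLOW(B) = { $, 'd', 'n' }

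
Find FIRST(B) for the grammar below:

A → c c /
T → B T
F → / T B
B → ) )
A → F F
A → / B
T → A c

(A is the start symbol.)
{ ')' }

To compute FIRST(B), examine every production with B on the left-hand side, reading each right-hand side left to right until a non-nullable symbol is reached.

From B → ) ):
  - ')' is a terminal: add ')' and stop

Collecting: FIRST(B) = { ')' }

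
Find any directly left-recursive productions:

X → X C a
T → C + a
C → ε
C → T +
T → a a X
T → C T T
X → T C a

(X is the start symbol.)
Yes, X is left-recursive

Direct left recursion occurs when N → N α for some non-terminal N (the right-hand side begins with the left-hand side itself).

X → X C a: LEFT RECURSIVE (starts with X)
T → C + a: starts with C
C → ε: starts with ε
C → T +: starts with T
T → a a X: starts with a
T → C T T: starts with C
X → T C a: starts with T

The grammar has direct left recursion on: X.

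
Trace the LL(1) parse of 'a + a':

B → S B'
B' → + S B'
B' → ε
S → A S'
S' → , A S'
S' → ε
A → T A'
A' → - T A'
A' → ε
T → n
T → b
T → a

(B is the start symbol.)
Stack is shown with the top on the left.

Stack         Input    Action
-----------------------------
B $           a + a $  output B → S B'
S B' $        a + a $  output S → A S'
A S' B' $     a + a $  output A → T A'
T A' S' B' $  a + a $  output T → a
a A' S' B' $  a + a $  match 'a'
A' S' B' $    + a $    output A' → ε
S' B' $       + a $    output S' → ε
B' $          + a $    output B' → + S B'
+ S B' $      + a $    match '+'
S B' $        a $      output S → A S'
A S' B' $     a $      output A → T A'
T A' S' B' $  a $      output T → a
a A' S' B' $  a $      match 'a'
A' S' B' $    $        output A' → ε
S' B' $       $        output S' → ε
B' $          $        output B' → ε
$             $        accept

The string is accepted.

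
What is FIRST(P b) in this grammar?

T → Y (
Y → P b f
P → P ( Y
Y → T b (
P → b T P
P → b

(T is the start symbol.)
FIRST sets of the non-terminals involved (from the grammar, by fixed-point iteration):
  FIRST(P) = { 'b' }

To compute FIRST(P b), process the symbols left to right:
Symbol P is a non-terminal. Add FIRST(P) \ {ε} = { 'b' }
P is not nullable (ε ∉ FIRST(P)), so stop here.
FIRST(P b) = { 'b' }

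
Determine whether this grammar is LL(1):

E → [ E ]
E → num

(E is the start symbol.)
For E:
  PREDICT(E → '[' E ']') = { '[' }
  PREDICT(E → num) = { 'num' }

All predict sets are disjoint. The grammar IS LL(1).

Answer: Yes, the grammar is LL(1).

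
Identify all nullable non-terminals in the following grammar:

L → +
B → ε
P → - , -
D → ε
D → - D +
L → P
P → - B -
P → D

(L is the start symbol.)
ε-productions: B → ε, D → ε
So B, D are immediately nullable.
P → D: every symbol on the right is nullable, so P is nullable too.
L → P: every symbol on the right is nullable, so L is nullable too.
Every non-terminal is now nullable.
Nullable = { 'B', 'D', 'L', 'P' }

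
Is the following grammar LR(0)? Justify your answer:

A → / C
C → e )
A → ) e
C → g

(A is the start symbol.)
Yes, the grammar is LR(0)

A grammar is LR(0) if no state in the canonical LR(0) collection has:
  - both a shift item (dot before a terminal) and a complete item (shift-reduce conflict), or
  - two or more complete items (reduce-reduce conflict; the accept item [A' → A .] counts as a complete item here).

Augment with A' → A and build the canonical LR(0) collection (I0 = CLOSURE({[A' → . A]}), then GOTO on every symbol after a dot until no new states appear). It has 9 states:
  I0: { [A → . ) e], [A → . / C], [A' → . A] }  — shift
  I1: { [A → ) . e] }  — shift
  I2: { [A → / . C], [C → . e )], [C → . g] }  — shift
  I3: { [A' → A .] }  — accept
  I4: { [A → / C .] }  — reduce
  I5: { [C → e . )] }  — shift
  I6: { [C → g .] }  — reduce
  I7: { [C → e ) .] }  — reduce
  I8: { [A → ) e .] }  — reduce

Every state is either a pure shift/goto state or contains exactly one complete item and nothing to shift — no conflicts. The grammar is LR(0).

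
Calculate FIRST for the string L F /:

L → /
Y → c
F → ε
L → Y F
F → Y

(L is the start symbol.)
FIRST sets of the non-terminals involved (from the grammar, by fixed-point iteration):
  FIRST(L) = { '/', 'c' }

To compute FIRST(L F /), process the symbols left to right:
Symbol L is a non-terminal. Add FIRST(L) \ {ε} = { '/', 'c' }
L is not nullable (ε ∉ FIRST(L)), so stop here.
FIRST(L F /) = { '/', 'c' }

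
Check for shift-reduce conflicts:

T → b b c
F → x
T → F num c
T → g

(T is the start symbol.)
No shift-reduce conflicts

A shift-reduce conflict occurs when an LR(0) state has both:
  - a complete (reduce) item [A → α .] (dot at the end), and
  - a shift item [B → β . c γ] (dot before a terminal).

Augment with T' → T and build the canonical LR(0) collection (I0 = CLOSURE({[T' → . T]}), then GOTO on every symbol after a dot until no new states appear). It has 10 states:
  I0: { [F → . x], [T → . F num c], [T → . b b c], [T → . g], [T' → . T] }  — shift
  I1: { [T → F . num c] }  — shift
  I2: { [T' → T .] }  — accept
  I3: { [T → b . b c] }  — shift
  I4: { [T → g .] }  — reduce
  I5: { [F → x .] }  — reduce
  I6: { [T → b b . c] }  — shift
  I7: { [T → b b c .] }  — reduce
  I8: { [T → F num . c] }  — shift
  I9: { [T → F num c .] }  — reduce

No state contains both a complete item and a shift item.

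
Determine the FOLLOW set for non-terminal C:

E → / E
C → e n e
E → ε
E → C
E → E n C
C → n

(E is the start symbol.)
To compute FOLLOW(C), find every occurrence of C on a right-hand side N → α C β: add FIRST(β) \ {ε}, and if β is empty or nullable also add FOLLOW(N). Iterate to a fixed point.

In E → C: C is at the end, add FOLLOW(E)
In E → E n C: C is at the end, add FOLLOW(E)

The FOLLOW sets referred to above (computed the same way, to a fixed point):
  FOLLOW(E) = { $, 'n' }

Taking the union: FOLLOW(C) = { $, 'n' }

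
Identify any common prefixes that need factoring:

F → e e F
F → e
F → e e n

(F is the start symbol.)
Yes, F has productions with common prefix 'e'

Left-factoring is needed when two productions for the same non-terminal
share a common prefix on the right-hand side.

Productions for F:
  F → e e F
  F → e
  F → e e n

Found common prefix 'e' in productions for F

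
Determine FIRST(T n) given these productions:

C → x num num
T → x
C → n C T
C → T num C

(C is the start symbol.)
FIRST sets of the non-terminals involved (from the grammar, by fixed-point iteration):
  FIRST(T) = { 'x' }

To compute FIRST(T n), process the symbols left to right:
Symbol T is a non-terminal. Add FIRST(T) \ {ε} = { 'x' }
T is not nullable (ε ∉ FIRST(T)), so stop here.
FIRST(T n) = { 'x' }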